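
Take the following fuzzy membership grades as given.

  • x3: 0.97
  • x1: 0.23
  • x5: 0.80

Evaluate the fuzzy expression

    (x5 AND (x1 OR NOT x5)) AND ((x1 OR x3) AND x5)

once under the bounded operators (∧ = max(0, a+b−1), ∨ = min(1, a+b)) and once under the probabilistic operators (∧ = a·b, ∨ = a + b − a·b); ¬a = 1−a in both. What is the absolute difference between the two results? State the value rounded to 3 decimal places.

0.210

Under bounded:
  NOT x5 = 1 − 0.80 = 0.20
  x1 OR NOT x5 = min(1, a+b) on (0.23, 0.20) = 0.43
  x5 AND (x1 OR NOT x5) = max(0, a+b−1) on (0.80, 0.43) = 0.23
  x1 OR x3 = min(1, a+b) on (0.23, 0.97) = 1.00
  (x1 OR x3) AND x5 = max(0, a+b−1) on (1.00, 0.80) = 0.80
  (x5 AND (x1 OR NOT x5)) AND ((x1 OR x3) AND x5) = max(0, a+b−1) on (0.23, 0.80) = 0.03
  → value = 0.0300
Under probabilistic:
  NOT x5 = 1 − 0.8000 = 0.2000
  x1 OR NOT x5 = a + b − a·b on (0.2300, 0.2000) = 0.3840
  x5 AND (x1 OR NOT x5) = a·b on (0.8000, 0.3840) = 0.3072
  x1 OR x3 = a + b − a·b on (0.2300, 0.9700) = 0.9769
  (x1 OR x3) AND x5 = a·b on (0.9769, 0.8000) = 0.7815
  (x5 AND (x1 OR NOT x5)) AND ((x1 OR x3) AND x5) = a·b on (0.3072, 0.7815) = 0.2401
  → value = 0.2401
|0.0300 − 0.2401| = 0.210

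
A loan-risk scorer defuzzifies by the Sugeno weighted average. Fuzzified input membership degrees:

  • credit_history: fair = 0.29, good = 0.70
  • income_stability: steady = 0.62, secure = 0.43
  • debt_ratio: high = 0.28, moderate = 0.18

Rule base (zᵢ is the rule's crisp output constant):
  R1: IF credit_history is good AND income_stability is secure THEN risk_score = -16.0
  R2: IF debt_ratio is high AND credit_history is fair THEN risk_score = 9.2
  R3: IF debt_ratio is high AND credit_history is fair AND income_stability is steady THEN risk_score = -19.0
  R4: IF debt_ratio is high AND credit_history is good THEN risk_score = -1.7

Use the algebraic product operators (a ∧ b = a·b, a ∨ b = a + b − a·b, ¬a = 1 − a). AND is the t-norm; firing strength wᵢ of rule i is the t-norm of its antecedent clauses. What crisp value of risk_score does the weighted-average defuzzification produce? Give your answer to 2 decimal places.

R1 (z=-16.0): good=0.70, secure=0.43; AND[a·b] → w = 0.3010
R2 (z=9.2): high=0.28, fair=0.29; AND[a·b] → w = 0.0812
R3 (z=-19.0): high=0.28, fair=0.29, steady=0.62; AND[a·b] → w = 0.0503
R4 (z=-1.7): high=0.28, good=0.70; AND[a·b] → w = 0.1960
Weighted average = (0.3010·-16.0 + 0.0812·9.2 + 0.0503·-19.0 + 0.1960·-1.7) / (0.3010 + 0.0812 + 0.0503 + 0.1960)
  = -5.3587 / 0.6285 = -8.53

-8.53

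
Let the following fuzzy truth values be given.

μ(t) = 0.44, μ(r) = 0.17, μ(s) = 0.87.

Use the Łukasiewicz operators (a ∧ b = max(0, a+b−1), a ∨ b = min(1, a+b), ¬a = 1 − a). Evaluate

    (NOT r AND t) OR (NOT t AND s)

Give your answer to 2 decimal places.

0.70

NOT r = 1 − 0.17 = 0.83
NOT r AND t = max(0, a+b−1) on (0.83, 0.44) = 0.27
NOT t = 1 − 0.44 = 0.56
NOT t AND s = max(0, a+b−1) on (0.56, 0.87) = 0.43
(NOT r AND t) OR (NOT t AND s) = min(1, a+b) on (0.27, 0.43) = 0.70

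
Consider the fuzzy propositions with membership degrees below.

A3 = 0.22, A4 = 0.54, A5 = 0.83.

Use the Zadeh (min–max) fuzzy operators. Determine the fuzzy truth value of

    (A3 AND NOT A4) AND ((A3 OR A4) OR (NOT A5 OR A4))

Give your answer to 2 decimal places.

0.22

NOT A4 = 1 − 0.54 = 0.46
A3 AND NOT A4 = min(a, b) on (0.22, 0.46) = 0.22
A3 OR A4 = max(a, b) on (0.22, 0.54) = 0.54
NOT A5 = 1 − 0.83 = 0.17
NOT A5 OR A4 = max(a, b) on (0.17, 0.54) = 0.54
(A3 OR A4) OR (NOT A5 OR A4) = max(a, b) on (0.54, 0.54) = 0.54
(A3 AND NOT A4) AND ((A3 OR A4) OR (NOT A5 OR A4)) = min(a, b) on (0.22, 0.54) = 0.22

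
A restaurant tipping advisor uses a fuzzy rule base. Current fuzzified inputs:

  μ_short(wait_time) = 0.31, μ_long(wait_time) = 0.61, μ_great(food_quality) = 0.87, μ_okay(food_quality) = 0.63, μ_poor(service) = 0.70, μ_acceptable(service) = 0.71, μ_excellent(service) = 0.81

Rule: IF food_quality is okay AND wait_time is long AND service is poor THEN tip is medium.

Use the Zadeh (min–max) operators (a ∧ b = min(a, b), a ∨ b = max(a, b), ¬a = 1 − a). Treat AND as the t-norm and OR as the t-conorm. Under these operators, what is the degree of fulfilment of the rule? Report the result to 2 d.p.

firing strength: okay=0.63, long=0.61, poor=0.70; AND[min(a, b)] → w = 0.61

0.61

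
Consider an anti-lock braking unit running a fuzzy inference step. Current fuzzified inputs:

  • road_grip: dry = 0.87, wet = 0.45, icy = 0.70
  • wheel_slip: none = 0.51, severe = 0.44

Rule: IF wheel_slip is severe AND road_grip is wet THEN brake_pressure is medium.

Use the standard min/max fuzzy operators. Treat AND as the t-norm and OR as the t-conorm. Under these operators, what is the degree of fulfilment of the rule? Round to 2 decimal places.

0.44

firing strength: severe=0.44, wet=0.45; AND[min(a, b)] → w = 0.44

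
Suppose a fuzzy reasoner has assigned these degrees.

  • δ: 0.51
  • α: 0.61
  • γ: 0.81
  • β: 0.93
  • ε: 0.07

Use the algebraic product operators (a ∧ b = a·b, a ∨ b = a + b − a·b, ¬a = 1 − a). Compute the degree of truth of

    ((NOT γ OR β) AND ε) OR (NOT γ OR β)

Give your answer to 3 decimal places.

0.947

NOT γ = 1 − 0.8100 = 0.1900
NOT γ OR β = a + b − a·b on (0.1900, 0.9300) = 0.9433
(NOT γ OR β) AND ε = a·b on (0.9433, 0.0700) = 0.0660
NOT γ = 1 − 0.8100 = 0.1900
NOT γ OR β = a + b − a·b on (0.1900, 0.9300) = 0.9433
((NOT γ OR β) AND ε) OR (NOT γ OR β) = a + b − a·b on (0.0660, 0.9433) = 0.9470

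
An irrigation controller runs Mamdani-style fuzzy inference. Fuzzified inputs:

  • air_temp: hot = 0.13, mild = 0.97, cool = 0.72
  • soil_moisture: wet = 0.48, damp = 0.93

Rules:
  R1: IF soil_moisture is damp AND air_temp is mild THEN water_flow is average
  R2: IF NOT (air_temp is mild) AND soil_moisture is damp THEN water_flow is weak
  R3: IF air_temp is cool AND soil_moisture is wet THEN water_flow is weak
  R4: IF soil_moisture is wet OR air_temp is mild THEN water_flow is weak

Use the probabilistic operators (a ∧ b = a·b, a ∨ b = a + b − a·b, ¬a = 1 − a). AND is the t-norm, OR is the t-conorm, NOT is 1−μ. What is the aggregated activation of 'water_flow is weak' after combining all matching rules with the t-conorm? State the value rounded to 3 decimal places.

R1: damp=0.93, mild=0.97; AND[a·b] → w = 0.9021
R2: ¬mild=1−0.97=0.03, damp=0.93; AND[a·b] → w = 0.0279
R3: cool=0.72, wet=0.48; AND[a·b] → w = 0.3456
R4: wet=0.48, mild=0.97; OR[a + b − a·b] → w = 0.9844
Rules with consequent 'weak': {R2, R3, R4} → strengths 0.0279, 0.3456, 0.9844
Aggregate via t-conorm [a + b − a·b]: 0.9901

0.990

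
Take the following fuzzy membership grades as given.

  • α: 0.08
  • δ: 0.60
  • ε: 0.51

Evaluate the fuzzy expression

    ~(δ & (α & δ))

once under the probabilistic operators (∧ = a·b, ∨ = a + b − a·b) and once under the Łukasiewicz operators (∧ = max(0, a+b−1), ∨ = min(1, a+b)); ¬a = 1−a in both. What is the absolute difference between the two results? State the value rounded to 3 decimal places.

Under probabilistic:
  α & δ = a·b on (0.0800, 0.6000) = 0.0480
  δ & (α & δ) = a·b on (0.6000, 0.0480) = 0.0288
  ~(δ & (α & δ)) = 1 − 0.0288 = 0.9712
  → value = 0.9712
Under Łukasiewicz:
  α & δ = max(0, a+b−1) on (0.08, 0.60) = 0.00
  δ & (α & δ) = max(0, a+b−1) on (0.60, 0.00) = 0.00
  ~(δ & (α & δ)) = 1 − 0.00 = 1.00
  → value = 1.0000
|0.9712 − 1.0000| = 0.029

0.029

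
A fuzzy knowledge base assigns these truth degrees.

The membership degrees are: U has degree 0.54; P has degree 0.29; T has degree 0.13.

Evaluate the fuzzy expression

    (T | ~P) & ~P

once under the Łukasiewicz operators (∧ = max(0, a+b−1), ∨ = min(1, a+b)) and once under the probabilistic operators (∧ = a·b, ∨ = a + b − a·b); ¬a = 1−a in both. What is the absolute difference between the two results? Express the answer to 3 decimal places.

Under Łukasiewicz:
  ~P = 1 − 0.29 = 0.71
  T | ~P = min(1, a+b) on (0.13, 0.71) = 0.84
  ~P = 1 − 0.29 = 0.71
  (T | ~P) & ~P = max(0, a+b−1) on (0.84, 0.71) = 0.55
  → value = 0.5500
Under probabilistic:
  ~P = 1 − 0.2900 = 0.7100
  T | ~P = a + b − a·b on (0.1300, 0.7100) = 0.7477
  ~P = 1 − 0.2900 = 0.7100
  (T | ~P) & ~P = a·b on (0.7477, 0.7100) = 0.5309
  → value = 0.5309
|0.5500 − 0.5309| = 0.019

0.019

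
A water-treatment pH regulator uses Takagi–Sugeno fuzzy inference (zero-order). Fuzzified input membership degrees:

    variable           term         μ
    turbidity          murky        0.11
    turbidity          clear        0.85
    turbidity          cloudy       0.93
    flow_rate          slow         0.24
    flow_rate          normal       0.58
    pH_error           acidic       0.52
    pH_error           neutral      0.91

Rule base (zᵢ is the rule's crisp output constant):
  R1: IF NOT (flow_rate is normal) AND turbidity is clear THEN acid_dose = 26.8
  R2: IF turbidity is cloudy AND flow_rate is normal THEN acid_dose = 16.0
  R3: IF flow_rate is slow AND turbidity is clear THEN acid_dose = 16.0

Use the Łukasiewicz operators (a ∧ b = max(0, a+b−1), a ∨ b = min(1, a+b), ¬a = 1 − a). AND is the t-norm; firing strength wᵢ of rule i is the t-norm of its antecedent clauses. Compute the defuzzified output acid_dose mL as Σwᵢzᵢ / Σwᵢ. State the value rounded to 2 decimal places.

19.35

R1 (z=26.8): ¬normal=1−0.58=0.42, clear=0.85; AND[max(0, a+b−1)] → w = 0.27
R2 (z=16.0): cloudy=0.93, normal=0.58; AND[max(0, a+b−1)] → w = 0.51
R3 (z=16.0): slow=0.24, clear=0.85; AND[max(0, a+b−1)] → w = 0.09
Weighted average = (0.27·26.8 + 0.51·16.0 + 0.09·16.0) / (0.27 + 0.51 + 0.09)
  = 16.8360 / 0.8700 = 19.35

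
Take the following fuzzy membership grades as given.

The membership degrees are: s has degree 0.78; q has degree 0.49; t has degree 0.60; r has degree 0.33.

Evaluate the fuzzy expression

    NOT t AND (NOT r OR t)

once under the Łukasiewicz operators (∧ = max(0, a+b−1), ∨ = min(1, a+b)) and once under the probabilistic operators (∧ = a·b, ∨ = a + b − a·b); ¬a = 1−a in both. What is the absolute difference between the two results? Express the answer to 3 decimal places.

0.053

Under Łukasiewicz:
  NOT t = 1 − 0.60 = 0.40
  NOT r = 1 − 0.33 = 0.67
  NOT r OR t = min(1, a+b) on (0.67, 0.60) = 1.00
  NOT t AND (NOT r OR t) = max(0, a+b−1) on (0.40, 1.00) = 0.40
  → value = 0.4000
Under probabilistic:
  NOT t = 1 − 0.6000 = 0.4000
  NOT r = 1 − 0.3300 = 0.6700
  NOT r OR t = a + b − a·b on (0.6700, 0.6000) = 0.8680
  NOT t AND (NOT r OR t) = a·b on (0.4000, 0.8680) = 0.3472
  → value = 0.3472
|0.4000 − 0.3472| = 0.053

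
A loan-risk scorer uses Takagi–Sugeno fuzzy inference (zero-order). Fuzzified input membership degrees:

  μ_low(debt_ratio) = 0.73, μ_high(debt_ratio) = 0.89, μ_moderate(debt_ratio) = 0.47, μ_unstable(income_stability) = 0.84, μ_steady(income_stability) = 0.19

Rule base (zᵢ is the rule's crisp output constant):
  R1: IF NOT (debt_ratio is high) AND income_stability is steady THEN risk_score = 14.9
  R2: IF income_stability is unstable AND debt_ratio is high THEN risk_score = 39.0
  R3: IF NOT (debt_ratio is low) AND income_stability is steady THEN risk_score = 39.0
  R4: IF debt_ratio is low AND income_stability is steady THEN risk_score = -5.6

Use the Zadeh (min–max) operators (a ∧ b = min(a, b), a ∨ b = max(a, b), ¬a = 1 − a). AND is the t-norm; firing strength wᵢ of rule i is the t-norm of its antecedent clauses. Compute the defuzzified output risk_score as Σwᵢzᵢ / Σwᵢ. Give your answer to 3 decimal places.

30.635

R1 (z=14.9): ¬high=1−0.89=0.11, steady=0.19; AND[min(a, b)] → w = 0.11
R2 (z=39.0): unstable=0.84, high=0.89; AND[min(a, b)] → w = 0.84
R3 (z=39.0): ¬low=1−0.73=0.27, steady=0.19; AND[min(a, b)] → w = 0.19
R4 (z=-5.6): low=0.73, steady=0.19; AND[min(a, b)] → w = 0.19
Weighted average = (0.11·14.9 + 0.84·39.0 + 0.19·39.0 + 0.19·-5.6) / (0.11 + 0.84 + 0.19 + 0.19)
  = 40.7450 / 1.3300 = 30.635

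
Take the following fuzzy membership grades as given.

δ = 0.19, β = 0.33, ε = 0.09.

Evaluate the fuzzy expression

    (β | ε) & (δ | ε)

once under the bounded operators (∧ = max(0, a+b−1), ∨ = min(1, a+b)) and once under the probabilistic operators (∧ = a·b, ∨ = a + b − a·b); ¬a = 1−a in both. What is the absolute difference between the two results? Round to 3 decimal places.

0.103

Under bounded:
  β | ε = min(1, a+b) on (0.33, 0.09) = 0.42
  δ | ε = min(1, a+b) on (0.19, 0.09) = 0.28
  (β | ε) & (δ | ε) = max(0, a+b−1) on (0.42, 0.28) = 0.00
  → value = 0.0000
Under probabilistic:
  β | ε = a + b − a·b on (0.3300, 0.0900) = 0.3903
  δ | ε = a + b − a·b on (0.1900, 0.0900) = 0.2629
  (β | ε) & (δ | ε) = a·b on (0.3903, 0.2629) = 0.1026
  → value = 0.1026
|0.0000 − 0.1026| = 0.103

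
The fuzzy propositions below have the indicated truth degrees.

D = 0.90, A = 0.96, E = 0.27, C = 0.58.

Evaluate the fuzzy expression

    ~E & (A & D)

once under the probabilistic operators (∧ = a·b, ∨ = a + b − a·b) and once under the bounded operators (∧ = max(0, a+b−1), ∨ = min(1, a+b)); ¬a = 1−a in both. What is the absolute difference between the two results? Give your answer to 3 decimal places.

0.041

Under probabilistic:
  ~E = 1 − 0.2700 = 0.7300
  A & D = a·b on (0.9600, 0.9000) = 0.8640
  ~E & (A & D) = a·b on (0.7300, 0.8640) = 0.6307
  → value = 0.6307
Under bounded:
  ~E = 1 − 0.27 = 0.73
  A & D = max(0, a+b−1) on (0.96, 0.90) = 0.86
  ~E & (A & D) = max(0, a+b−1) on (0.73, 0.86) = 0.59
  → value = 0.5900
|0.6307 − 0.5900| = 0.041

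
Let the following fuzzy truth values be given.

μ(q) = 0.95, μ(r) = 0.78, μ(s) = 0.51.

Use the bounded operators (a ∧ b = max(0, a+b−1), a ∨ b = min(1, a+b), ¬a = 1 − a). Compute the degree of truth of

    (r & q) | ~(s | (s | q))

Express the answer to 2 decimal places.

0.73

r & q = max(0, a+b−1) on (0.78, 0.95) = 0.73
s | q = min(1, a+b) on (0.51, 0.95) = 1.00
s | (s | q) = min(1, a+b) on (0.51, 1.00) = 1.00
~(s | (s | q)) = 1 − 1.00 = 0.00
(r & q) | ~(s | (s | q)) = min(1, a+b) on (0.73, 0.00) = 0.73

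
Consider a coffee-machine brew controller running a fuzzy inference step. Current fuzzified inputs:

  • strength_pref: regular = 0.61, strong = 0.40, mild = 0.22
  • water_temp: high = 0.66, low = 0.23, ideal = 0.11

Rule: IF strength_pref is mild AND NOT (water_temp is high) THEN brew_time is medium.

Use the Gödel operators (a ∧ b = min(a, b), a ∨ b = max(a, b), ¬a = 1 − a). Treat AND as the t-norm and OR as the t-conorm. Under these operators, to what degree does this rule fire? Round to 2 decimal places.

0.22

firing strength: mild=0.22, ¬high=1−0.66=0.34; AND[min(a, b)] → w = 0.22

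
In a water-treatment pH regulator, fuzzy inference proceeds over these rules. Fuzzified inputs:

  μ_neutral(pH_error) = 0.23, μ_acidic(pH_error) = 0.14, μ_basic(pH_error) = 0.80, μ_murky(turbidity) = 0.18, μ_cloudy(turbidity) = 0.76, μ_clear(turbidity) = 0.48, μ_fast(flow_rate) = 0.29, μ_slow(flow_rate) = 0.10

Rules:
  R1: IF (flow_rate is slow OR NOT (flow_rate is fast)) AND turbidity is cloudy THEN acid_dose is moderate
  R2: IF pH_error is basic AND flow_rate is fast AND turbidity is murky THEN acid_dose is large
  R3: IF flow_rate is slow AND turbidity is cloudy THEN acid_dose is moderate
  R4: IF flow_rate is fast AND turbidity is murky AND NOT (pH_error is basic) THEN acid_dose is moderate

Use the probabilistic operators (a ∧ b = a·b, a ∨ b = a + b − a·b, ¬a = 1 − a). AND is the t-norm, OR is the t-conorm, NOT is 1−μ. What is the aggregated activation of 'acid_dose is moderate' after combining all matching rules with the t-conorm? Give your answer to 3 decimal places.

R1: (slow=0.10 OR ¬fast=1−0.29=0.71) = 0.7390; AND[a·b] with cloudy=0.76 → w = 0.5616
R2: basic=0.80, fast=0.29, murky=0.18; AND[a·b] → w = 0.0418
R3: slow=0.10, cloudy=0.76; AND[a·b] → w = 0.0760
R4: fast=0.29, murky=0.18, ¬basic=1−0.80=0.20; AND[a·b] → w = 0.0104
Rules with consequent 'moderate': {R1, R3, R4} → strengths 0.5616, 0.0760, 0.0104
Aggregate via t-conorm [a + b − a·b]: 0.5992

0.599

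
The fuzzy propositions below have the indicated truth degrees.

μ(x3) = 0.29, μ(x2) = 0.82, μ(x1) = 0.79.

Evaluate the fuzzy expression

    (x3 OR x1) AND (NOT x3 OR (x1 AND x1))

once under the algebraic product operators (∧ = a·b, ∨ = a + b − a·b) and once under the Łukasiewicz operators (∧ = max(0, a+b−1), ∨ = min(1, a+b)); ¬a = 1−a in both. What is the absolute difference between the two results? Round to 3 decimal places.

Under algebraic product:
  x3 OR x1 = a + b − a·b on (0.2900, 0.7900) = 0.8509
  NOT x3 = 1 − 0.2900 = 0.7100
  x1 AND x1 = a·b on (0.7900, 0.7900) = 0.6241
  NOT x3 OR (x1 AND x1) = a + b − a·b on (0.7100, 0.6241) = 0.8910
  (x3 OR x1) AND (NOT x3 OR (x1 AND x1)) = a·b on (0.8509, 0.8910) = 0.7581
  → value = 0.7581
Under Łukasiewicz:
  x3 OR x1 = min(1, a+b) on (0.29, 0.79) = 1.00
  NOT x3 = 1 − 0.29 = 0.71
  x1 AND x1 = max(0, a+b−1) on (0.79, 0.79) = 0.58
  NOT x3 OR (x1 AND x1) = min(1, a+b) on (0.71, 0.58) = 1.00
  (x3 OR x1) AND (NOT x3 OR (x1 AND x1)) = max(0, a+b−1) on (1.00, 1.00) = 1.00
  → value = 1.0000
|0.7581 − 1.0000| = 0.242

0.242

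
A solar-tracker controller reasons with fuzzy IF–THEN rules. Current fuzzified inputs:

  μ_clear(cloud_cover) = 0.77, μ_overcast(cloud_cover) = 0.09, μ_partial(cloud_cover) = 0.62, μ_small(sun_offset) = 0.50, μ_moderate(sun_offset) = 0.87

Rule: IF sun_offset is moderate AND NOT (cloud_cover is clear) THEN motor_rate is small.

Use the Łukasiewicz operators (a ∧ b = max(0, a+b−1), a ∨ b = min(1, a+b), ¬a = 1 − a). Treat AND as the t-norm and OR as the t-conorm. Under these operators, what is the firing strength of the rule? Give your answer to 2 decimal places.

0.10

firing strength: moderate=0.87, ¬clear=1−0.77=0.23; AND[max(0, a+b−1)] → w = 0.10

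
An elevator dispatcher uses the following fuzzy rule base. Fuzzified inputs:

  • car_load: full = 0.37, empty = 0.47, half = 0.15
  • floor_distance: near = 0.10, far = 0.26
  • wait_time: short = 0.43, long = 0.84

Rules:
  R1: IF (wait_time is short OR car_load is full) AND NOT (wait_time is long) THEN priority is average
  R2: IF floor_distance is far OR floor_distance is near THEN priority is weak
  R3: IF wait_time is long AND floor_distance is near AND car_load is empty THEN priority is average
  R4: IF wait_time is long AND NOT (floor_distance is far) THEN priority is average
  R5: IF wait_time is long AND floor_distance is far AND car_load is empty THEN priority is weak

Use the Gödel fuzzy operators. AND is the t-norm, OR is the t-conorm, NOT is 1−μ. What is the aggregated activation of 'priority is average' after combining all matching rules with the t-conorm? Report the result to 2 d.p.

0.74

R1: (short=0.43 OR full=0.37) = 0.43; AND[min(a, b)] with ¬long=1−0.84=0.16 → w = 0.16
R2: far=0.26, near=0.10; OR[max(a, b)] → w = 0.26
R3: long=0.84, near=0.10, empty=0.47; AND[min(a, b)] → w = 0.10
R4: long=0.84, ¬far=1−0.26=0.74; AND[min(a, b)] → w = 0.74
R5: long=0.84, far=0.26, empty=0.47; AND[min(a, b)] → w = 0.26
Rules with consequent 'average': {R1, R3, R4} → strengths 0.16, 0.10, 0.74
Aggregate via t-conorm [max(a, b)]: 0.74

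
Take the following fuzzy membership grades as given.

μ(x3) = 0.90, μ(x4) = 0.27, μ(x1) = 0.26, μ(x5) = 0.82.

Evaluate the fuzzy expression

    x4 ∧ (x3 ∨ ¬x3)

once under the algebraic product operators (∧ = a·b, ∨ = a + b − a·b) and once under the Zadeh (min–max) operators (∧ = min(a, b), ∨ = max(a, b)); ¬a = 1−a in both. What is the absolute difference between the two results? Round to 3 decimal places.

Under algebraic product:
  ¬x3 = 1 − 0.9000 = 0.1000
  x3 ∨ ¬x3 = a + b − a·b on (0.9000, 0.1000) = 0.9100
  x4 ∧ (x3 ∨ ¬x3) = a·b on (0.2700, 0.9100) = 0.2457
  → value = 0.2457
Under Zadeh (min–max):
  ¬x3 = 1 − 0.90 = 0.10
  x3 ∨ ¬x3 = max(a, b) on (0.90, 0.10) = 0.90
  x4 ∧ (x3 ∨ ¬x3) = min(a, b) on (0.27, 0.90) = 0.27
  → value = 0.2700
|0.2457 − 0.2700| = 0.024

0.024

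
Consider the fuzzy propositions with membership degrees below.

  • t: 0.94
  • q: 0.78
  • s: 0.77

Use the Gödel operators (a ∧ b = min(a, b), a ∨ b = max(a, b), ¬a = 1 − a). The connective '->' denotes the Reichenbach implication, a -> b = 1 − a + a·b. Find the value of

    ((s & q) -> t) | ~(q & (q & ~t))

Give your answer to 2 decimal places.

s & q = min(a, b) on (0.77, 0.78) = 0.77
(s & q) -> t  [Reichenbach: 1 − a + a·b] with a=0.77, b=0.94 → 0.95
~t = 1 − 0.94 = 0.06
q & ~t = min(a, b) on (0.78, 0.06) = 0.06
q & (q & ~t) = min(a, b) on (0.78, 0.06) = 0.06
~(q & (q & ~t)) = 1 − 0.06 = 0.94
((s & q) -> t) | ~(q & (q & ~t)) = max(a, b) on (0.95, 0.94) = 0.95

0.95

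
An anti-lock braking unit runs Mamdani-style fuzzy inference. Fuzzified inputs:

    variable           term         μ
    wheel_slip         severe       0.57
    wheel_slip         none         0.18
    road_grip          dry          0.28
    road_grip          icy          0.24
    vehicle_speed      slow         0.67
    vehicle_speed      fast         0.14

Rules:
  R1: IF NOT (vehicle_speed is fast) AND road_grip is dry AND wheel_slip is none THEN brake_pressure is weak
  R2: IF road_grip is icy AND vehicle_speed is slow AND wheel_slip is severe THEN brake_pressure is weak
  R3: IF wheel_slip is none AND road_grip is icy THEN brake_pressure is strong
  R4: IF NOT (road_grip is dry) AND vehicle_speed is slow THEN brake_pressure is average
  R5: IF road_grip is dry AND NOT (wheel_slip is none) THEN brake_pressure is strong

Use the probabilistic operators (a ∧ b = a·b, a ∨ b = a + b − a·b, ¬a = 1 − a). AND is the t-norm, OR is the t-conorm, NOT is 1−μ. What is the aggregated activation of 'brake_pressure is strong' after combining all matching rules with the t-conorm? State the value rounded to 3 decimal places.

0.263

R1: ¬fast=1−0.14=0.86, dry=0.28, none=0.18; AND[a·b] → w = 0.0433
R2: icy=0.24, slow=0.67, severe=0.57; AND[a·b] → w = 0.0917
R3: none=0.18, icy=0.24; AND[a·b] → w = 0.0432
R4: ¬dry=1−0.28=0.72, slow=0.67; AND[a·b] → w = 0.4824
R5: dry=0.28, ¬none=1−0.18=0.82; AND[a·b] → w = 0.2296
Rules with consequent 'strong': {R3, R5} → strengths 0.0432, 0.2296
Aggregate via t-conorm [a + b − a·b]: 0.2629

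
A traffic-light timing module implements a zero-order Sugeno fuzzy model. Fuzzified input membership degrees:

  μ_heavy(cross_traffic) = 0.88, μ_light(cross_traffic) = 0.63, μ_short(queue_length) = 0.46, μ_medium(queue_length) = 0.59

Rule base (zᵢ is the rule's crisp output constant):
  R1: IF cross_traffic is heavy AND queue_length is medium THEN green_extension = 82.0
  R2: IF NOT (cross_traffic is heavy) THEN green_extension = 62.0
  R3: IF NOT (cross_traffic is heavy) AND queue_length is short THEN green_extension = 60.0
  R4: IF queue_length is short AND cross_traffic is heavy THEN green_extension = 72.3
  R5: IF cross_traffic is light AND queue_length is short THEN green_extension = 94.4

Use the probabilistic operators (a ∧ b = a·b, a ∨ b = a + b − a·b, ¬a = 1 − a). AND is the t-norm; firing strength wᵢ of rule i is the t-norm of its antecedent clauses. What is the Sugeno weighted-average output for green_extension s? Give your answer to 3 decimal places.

R1 (z=82.0): heavy=0.88, medium=0.59; AND[a·b] → w = 0.5192
R2 (z=62.0): ¬heavy=1−0.88=0.12 → w = 0.1200
R3 (z=60.0): ¬heavy=1−0.88=0.12, short=0.46; AND[a·b] → w = 0.0552
R4 (z=72.3): short=0.46, heavy=0.88; AND[a·b] → w = 0.4048
R5 (z=94.4): light=0.63, short=0.46; AND[a·b] → w = 0.2898
Weighted average = (0.5192·82.0 + 0.1200·62.0 + 0.0552·60.0 + 0.4048·72.3 + 0.2898·94.4) / (0.5192 + 0.1200 + 0.0552 + 0.4048 + 0.2898)
  = 109.9506 / 1.3890 = 79.158

79.158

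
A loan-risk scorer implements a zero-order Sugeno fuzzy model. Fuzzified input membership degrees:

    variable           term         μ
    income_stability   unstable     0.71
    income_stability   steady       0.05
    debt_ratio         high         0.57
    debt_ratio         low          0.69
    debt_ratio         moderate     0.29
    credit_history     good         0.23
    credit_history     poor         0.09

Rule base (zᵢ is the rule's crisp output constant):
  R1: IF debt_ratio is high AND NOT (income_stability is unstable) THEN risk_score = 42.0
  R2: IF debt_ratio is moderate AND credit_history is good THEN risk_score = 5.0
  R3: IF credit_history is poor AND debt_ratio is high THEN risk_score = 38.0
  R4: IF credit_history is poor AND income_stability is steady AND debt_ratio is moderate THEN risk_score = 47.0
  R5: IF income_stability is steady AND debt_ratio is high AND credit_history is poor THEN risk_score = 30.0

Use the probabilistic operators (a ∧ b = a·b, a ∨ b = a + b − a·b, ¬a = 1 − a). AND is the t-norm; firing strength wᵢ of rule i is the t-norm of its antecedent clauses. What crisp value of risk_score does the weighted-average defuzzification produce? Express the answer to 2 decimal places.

R1 (z=42.0): high=0.57, ¬unstable=1−0.71=0.29; AND[a·b] → w = 0.1653
R2 (z=5.0): moderate=0.29, good=0.23; AND[a·b] → w = 0.0667
R3 (z=38.0): poor=0.09, high=0.57; AND[a·b] → w = 0.0513
R4 (z=47.0): poor=0.09, steady=0.05, moderate=0.29; AND[a·b] → w = 0.0013
R5 (z=30.0): steady=0.05, high=0.57, poor=0.09; AND[a·b] → w = 0.0026
Weighted average = (0.1653·42.0 + 0.0667·5.0 + 0.0513·38.0 + 0.0013·47.0 + 0.0026·30.0) / (0.1653 + 0.0667 + 0.0513 + 0.0013 + 0.0026)
  = 9.3638 / 0.2872 = 32.61

32.61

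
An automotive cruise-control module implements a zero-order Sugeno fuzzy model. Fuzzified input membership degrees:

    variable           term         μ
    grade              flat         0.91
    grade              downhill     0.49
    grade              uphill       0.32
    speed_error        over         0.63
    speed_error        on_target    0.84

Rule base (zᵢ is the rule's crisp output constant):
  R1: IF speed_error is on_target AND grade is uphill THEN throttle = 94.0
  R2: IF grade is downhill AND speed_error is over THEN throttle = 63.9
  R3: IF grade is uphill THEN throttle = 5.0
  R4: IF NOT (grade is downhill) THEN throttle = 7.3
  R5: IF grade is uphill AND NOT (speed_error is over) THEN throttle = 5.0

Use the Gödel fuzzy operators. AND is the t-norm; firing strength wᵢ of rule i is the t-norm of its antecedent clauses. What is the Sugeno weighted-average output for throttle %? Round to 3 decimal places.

34.854

R1 (z=94.0): on_target=0.84, uphill=0.32; AND[min(a, b)] → w = 0.32
R2 (z=63.9): downhill=0.49, over=0.63; AND[min(a, b)] → w = 0.49
R3 (z=5.0): uphill=0.32 → w = 0.32
R4 (z=7.3): ¬downhill=1−0.49=0.51 → w = 0.51
R5 (z=5.0): uphill=0.32, ¬over=1−0.63=0.37; AND[min(a, b)] → w = 0.32
Weighted average = (0.32·94.0 + 0.49·63.9 + 0.32·5.0 + 0.51·7.3 + 0.32·5.0) / (0.32 + 0.49 + 0.32 + 0.51 + 0.32)
  = 68.3140 / 1.9600 = 34.854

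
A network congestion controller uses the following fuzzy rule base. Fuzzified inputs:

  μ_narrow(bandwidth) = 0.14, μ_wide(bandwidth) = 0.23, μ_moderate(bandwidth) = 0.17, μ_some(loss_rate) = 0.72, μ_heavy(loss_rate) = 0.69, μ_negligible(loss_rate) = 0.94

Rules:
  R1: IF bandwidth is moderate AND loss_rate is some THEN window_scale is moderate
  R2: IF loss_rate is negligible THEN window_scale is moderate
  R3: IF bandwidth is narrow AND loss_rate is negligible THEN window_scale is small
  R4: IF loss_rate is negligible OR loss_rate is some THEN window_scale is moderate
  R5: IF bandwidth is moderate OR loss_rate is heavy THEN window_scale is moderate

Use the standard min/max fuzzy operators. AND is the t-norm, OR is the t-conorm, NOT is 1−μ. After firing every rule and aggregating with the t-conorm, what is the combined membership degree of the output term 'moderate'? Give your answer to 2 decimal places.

R1: moderate=0.17, some=0.72; AND[min(a, b)] → w = 0.17
R2: negligible=0.94 → w = 0.94
R3: narrow=0.14, negligible=0.94; AND[min(a, b)] → w = 0.14
R4: negligible=0.94, some=0.72; OR[max(a, b)] → w = 0.94
R5: moderate=0.17, heavy=0.69; OR[max(a, b)] → w = 0.69
Rules with consequent 'moderate': {R1, R2, R4, R5} → strengths 0.17, 0.94, 0.94, 0.69
Aggregate via t-conorm [max(a, b)]: 0.94

0.94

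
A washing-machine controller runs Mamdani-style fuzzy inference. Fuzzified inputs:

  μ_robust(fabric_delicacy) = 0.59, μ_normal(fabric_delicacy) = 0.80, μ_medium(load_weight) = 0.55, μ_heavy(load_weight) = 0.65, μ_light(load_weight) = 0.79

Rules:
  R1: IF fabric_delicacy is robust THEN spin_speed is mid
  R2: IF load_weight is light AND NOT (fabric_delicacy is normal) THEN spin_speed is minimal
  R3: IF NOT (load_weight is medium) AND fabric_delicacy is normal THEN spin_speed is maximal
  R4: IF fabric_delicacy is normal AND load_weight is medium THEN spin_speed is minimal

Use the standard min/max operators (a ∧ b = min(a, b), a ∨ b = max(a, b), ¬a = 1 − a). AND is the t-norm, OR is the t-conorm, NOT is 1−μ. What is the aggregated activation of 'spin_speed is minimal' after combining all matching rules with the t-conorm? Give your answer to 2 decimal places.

R1: robust=0.59 → w = 0.59
R2: light=0.79, ¬normal=1−0.80=0.20; AND[min(a, b)] → w = 0.20
R3: ¬medium=1−0.55=0.45, normal=0.80; AND[min(a, b)] → w = 0.45
R4: normal=0.80, medium=0.55; AND[min(a, b)] → w = 0.55
Rules with consequent 'minimal': {R2, R4} → strengths 0.20, 0.55
Aggregate via t-conorm [max(a, b)]: 0.55

0.55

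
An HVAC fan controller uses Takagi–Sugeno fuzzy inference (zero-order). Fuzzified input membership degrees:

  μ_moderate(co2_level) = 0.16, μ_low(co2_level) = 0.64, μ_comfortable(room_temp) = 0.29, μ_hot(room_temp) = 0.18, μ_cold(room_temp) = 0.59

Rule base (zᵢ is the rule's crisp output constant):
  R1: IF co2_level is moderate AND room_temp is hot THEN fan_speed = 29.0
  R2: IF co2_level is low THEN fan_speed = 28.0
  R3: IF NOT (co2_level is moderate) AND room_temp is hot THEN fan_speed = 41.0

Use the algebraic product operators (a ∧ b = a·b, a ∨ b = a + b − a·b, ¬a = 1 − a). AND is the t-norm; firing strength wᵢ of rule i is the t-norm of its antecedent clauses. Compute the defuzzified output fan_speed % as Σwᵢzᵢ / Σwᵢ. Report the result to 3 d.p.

30.432

R1 (z=29.0): moderate=0.16, hot=0.18; AND[a·b] → w = 0.0288
R2 (z=28.0): low=0.64 → w = 0.6400
R3 (z=41.0): ¬moderate=1−0.16=0.84, hot=0.18; AND[a·b] → w = 0.1512
Weighted average = (0.0288·29.0 + 0.6400·28.0 + 0.1512·41.0) / (0.0288 + 0.6400 + 0.1512)
  = 24.9544 / 0.8200 = 30.432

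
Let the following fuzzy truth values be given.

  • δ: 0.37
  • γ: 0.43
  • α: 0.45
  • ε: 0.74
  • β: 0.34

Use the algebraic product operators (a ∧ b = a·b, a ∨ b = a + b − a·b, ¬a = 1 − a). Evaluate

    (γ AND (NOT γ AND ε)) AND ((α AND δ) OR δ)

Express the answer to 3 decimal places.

0.086

NOT γ = 1 − 0.4300 = 0.5700
NOT γ AND ε = a·b on (0.5700, 0.7400) = 0.4218
γ AND (NOT γ AND ε) = a·b on (0.4300, 0.4218) = 0.1814
α AND δ = a·b on (0.4500, 0.3700) = 0.1665
(α AND δ) OR δ = a + b − a·b on (0.1665, 0.3700) = 0.4749
(γ AND (NOT γ AND ε)) AND ((α AND δ) OR δ) = a·b on (0.1814, 0.4749) = 0.0861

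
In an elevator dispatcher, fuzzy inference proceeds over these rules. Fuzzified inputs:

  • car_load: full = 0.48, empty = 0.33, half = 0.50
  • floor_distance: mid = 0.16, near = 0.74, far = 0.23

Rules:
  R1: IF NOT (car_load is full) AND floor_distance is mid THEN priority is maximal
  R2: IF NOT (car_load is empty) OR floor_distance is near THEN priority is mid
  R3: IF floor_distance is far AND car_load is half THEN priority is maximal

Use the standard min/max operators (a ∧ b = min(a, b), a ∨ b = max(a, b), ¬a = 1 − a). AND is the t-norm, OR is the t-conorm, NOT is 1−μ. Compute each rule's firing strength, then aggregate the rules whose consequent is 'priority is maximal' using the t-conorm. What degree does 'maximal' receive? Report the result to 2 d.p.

0.23

R1: ¬full=1−0.48=0.52, mid=0.16; AND[min(a, b)] → w = 0.16
R2: ¬empty=1−0.33=0.67, near=0.74; OR[max(a, b)] → w = 0.74
R3: far=0.23, half=0.50; AND[min(a, b)] → w = 0.23
Rules with consequent 'maximal': {R1, R3} → strengths 0.16, 0.23
Aggregate via t-conorm [max(a, b)]: 0.23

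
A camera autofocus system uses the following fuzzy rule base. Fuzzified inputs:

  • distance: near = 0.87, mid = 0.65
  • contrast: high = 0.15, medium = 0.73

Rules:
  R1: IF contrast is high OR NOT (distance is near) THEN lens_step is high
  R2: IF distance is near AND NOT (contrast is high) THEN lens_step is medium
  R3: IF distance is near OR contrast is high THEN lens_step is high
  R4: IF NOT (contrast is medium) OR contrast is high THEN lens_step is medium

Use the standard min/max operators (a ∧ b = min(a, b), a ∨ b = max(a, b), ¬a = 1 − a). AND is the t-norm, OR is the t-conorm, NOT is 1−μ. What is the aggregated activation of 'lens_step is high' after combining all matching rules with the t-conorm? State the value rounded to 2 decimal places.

0.87

R1: high=0.15, ¬near=1−0.87=0.13; OR[max(a, b)] → w = 0.15
R2: near=0.87, ¬high=1−0.15=0.85; AND[min(a, b)] → w = 0.85
R3: near=0.87, high=0.15; OR[max(a, b)] → w = 0.87
R4: ¬medium=1−0.73=0.27, high=0.15; OR[max(a, b)] → w = 0.27
Rules with consequent 'high': {R1, R3} → strengths 0.15, 0.87
Aggregate via t-conorm [max(a, b)]: 0.87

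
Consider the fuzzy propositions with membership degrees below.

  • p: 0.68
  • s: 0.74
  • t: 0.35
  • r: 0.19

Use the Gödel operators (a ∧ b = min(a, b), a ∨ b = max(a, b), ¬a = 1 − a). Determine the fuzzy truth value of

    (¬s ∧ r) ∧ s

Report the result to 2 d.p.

¬s = 1 − 0.74 = 0.26
¬s ∧ r = min(a, b) on (0.26, 0.19) = 0.19
(¬s ∧ r) ∧ s = min(a, b) on (0.19, 0.74) = 0.19

0.19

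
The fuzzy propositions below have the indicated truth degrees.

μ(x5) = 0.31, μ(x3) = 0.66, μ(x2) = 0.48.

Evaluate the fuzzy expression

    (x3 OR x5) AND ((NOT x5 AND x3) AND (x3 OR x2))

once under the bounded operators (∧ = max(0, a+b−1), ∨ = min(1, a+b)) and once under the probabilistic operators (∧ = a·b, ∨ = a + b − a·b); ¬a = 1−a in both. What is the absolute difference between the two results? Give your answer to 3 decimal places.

Under bounded:
  x3 OR x5 = min(1, a+b) on (0.66, 0.31) = 0.97
  NOT x5 = 1 − 0.31 = 0.69
  NOT x5 AND x3 = max(0, a+b−1) on (0.69, 0.66) = 0.35
  x3 OR x2 = min(1, a+b) on (0.66, 0.48) = 1.00
  (NOT x5 AND x3) AND (x3 OR x2) = max(0, a+b−1) on (0.35, 1.00) = 0.35
  (x3 OR x5) AND ((NOT x5 AND x3) AND (x3 OR x2)) = max(0, a+b−1) on (0.97, 0.35) = 0.32
  → value = 0.3200
Under probabilistic:
  x3 OR x5 = a + b − a·b on (0.6600, 0.3100) = 0.7654
  NOT x5 = 1 − 0.3100 = 0.6900
  NOT x5 AND x3 = a·b on (0.6900, 0.6600) = 0.4554
  x3 OR x2 = a + b − a·b on (0.6600, 0.4800) = 0.8232
  (NOT x5 AND x3) AND (x3 OR x2) = a·b on (0.4554, 0.8232) = 0.3749
  (x3 OR x5) AND ((NOT x5 AND x3) AND (x3 OR x2)) = a·b on (0.7654, 0.3749) = 0.2869
  → value = 0.2869
|0.3200 − 0.2869| = 0.033

0.033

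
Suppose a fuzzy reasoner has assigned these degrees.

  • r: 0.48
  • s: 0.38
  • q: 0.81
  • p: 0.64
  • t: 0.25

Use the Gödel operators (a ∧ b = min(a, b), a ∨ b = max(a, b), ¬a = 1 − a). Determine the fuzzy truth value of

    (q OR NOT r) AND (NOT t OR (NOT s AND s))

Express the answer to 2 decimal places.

NOT r = 1 − 0.48 = 0.52
q OR NOT r = max(a, b) on (0.81, 0.52) = 0.81
NOT t = 1 − 0.25 = 0.75
NOT s = 1 − 0.38 = 0.62
NOT s AND s = min(a, b) on (0.62, 0.38) = 0.38
NOT t OR (NOT s AND s) = max(a, b) on (0.75, 0.38) = 0.75
(q OR NOT r) AND (NOT t OR (NOT s AND s)) = min(a, b) on (0.81, 0.75) = 0.75

0.75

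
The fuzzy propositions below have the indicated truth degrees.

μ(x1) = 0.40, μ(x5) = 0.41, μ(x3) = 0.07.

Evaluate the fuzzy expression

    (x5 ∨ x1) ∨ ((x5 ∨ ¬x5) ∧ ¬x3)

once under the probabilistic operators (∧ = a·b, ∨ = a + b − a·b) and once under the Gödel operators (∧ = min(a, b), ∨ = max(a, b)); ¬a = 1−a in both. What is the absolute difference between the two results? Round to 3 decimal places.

0.306

Under probabilistic:
  x5 ∨ x1 = a + b − a·b on (0.4100, 0.4000) = 0.6460
  ¬x5 = 1 − 0.4100 = 0.5900
  x5 ∨ ¬x5 = a + b − a·b on (0.4100, 0.5900) = 0.7581
  ¬x3 = 1 − 0.0700 = 0.9300
  (x5 ∨ ¬x5) ∧ ¬x3 = a·b on (0.7581, 0.9300) = 0.7050
  (x5 ∨ x1) ∨ ((x5 ∨ ¬x5) ∧ ¬x3) = a + b − a·b on (0.6460, 0.7050) = 0.8956
  → value = 0.8956
Under Gödel:
  x5 ∨ x1 = max(a, b) on (0.41, 0.40) = 0.41
  ¬x5 = 1 − 0.41 = 0.59
  x5 ∨ ¬x5 = max(a, b) on (0.41, 0.59) = 0.59
  ¬x3 = 1 − 0.07 = 0.93
  (x5 ∨ ¬x5) ∧ ¬x3 = min(a, b) on (0.59, 0.93) = 0.59
  (x5 ∨ x1) ∨ ((x5 ∨ ¬x5) ∧ ¬x3) = max(a, b) on (0.41, 0.59) = 0.59
  → value = 0.5900
|0.8956 − 0.5900| = 0.306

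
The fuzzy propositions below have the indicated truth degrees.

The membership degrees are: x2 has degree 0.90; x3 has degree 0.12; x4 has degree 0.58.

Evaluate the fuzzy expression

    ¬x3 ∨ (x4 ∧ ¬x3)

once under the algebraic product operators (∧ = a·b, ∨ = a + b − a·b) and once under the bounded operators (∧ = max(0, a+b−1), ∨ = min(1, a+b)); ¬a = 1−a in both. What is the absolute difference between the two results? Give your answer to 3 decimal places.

Under algebraic product:
  ¬x3 = 1 − 0.1200 = 0.8800
  ¬x3 = 1 − 0.1200 = 0.8800
  x4 ∧ ¬x3 = a·b on (0.5800, 0.8800) = 0.5104
  ¬x3 ∨ (x4 ∧ ¬x3) = a + b − a·b on (0.8800, 0.5104) = 0.9412
  → value = 0.9412
Under bounded:
  ¬x3 = 1 − 0.12 = 0.88
  ¬x3 = 1 − 0.12 = 0.88
  x4 ∧ ¬x3 = max(0, a+b−1) on (0.58, 0.88) = 0.46
  ¬x3 ∨ (x4 ∧ ¬x3) = min(1, a+b) on (0.88, 0.46) = 1.00
  → value = 1.0000
|0.9412 − 1.0000| = 0.059

0.059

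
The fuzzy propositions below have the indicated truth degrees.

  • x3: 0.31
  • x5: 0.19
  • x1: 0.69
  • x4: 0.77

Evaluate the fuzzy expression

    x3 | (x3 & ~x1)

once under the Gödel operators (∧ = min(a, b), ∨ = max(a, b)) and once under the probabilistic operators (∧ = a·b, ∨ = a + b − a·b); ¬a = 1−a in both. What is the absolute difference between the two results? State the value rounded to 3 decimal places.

Under Gödel:
  ~x1 = 1 − 0.69 = 0.31
  x3 & ~x1 = min(a, b) on (0.31, 0.31) = 0.31
  x3 | (x3 & ~x1) = max(a, b) on (0.31, 0.31) = 0.31
  → value = 0.3100
Under probabilistic:
  ~x1 = 1 − 0.6900 = 0.3100
  x3 & ~x1 = a·b on (0.3100, 0.3100) = 0.0961
  x3 | (x3 & ~x1) = a + b − a·b on (0.3100, 0.0961) = 0.3763
  → value = 0.3763
|0.3100 − 0.3763| = 0.066

0.066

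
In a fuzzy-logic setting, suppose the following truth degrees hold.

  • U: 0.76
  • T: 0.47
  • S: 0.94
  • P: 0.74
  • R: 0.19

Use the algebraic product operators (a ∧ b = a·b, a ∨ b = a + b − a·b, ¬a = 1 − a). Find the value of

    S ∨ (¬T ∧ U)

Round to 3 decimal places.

0.964

¬T = 1 − 0.4700 = 0.5300
¬T ∧ U = a·b on (0.5300, 0.7600) = 0.4028
S ∨ (¬T ∧ U) = a + b − a·b on (0.9400, 0.4028) = 0.9642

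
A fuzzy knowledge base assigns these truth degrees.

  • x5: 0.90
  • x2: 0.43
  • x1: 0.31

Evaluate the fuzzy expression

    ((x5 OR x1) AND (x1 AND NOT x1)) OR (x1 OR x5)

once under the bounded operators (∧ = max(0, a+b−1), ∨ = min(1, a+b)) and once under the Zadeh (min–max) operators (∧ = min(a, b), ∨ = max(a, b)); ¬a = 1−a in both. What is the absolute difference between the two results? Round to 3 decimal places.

0.100

Under bounded:
  x5 OR x1 = min(1, a+b) on (0.90, 0.31) = 1.00
  NOT x1 = 1 − 0.31 = 0.69
  x1 AND NOT x1 = max(0, a+b−1) on (0.31, 0.69) = 0.00
  (x5 OR x1) AND (x1 AND NOT x1) = max(0, a+b−1) on (1.00, 0.00) = 0.00
  x1 OR x5 = min(1, a+b) on (0.31, 0.90) = 1.00
  ((x5 OR x1) AND (x1 AND NOT x1)) OR (x1 OR x5) = min(1, a+b) on (0.00, 1.00) = 1.00
  → value = 1.0000
Under Zadeh (min–max):
  x5 OR x1 = max(a, b) on (0.90, 0.31) = 0.90
  NOT x1 = 1 − 0.31 = 0.69
  x1 AND NOT x1 = min(a, b) on (0.31, 0.69) = 0.31
  (x5 OR x1) AND (x1 AND NOT x1) = min(a, b) on (0.90, 0.31) = 0.31
  x1 OR x5 = max(a, b) on (0.31, 0.90) = 0.90
  ((x5 OR x1) AND (x1 AND NOT x1)) OR (x1 OR x5) = max(a, b) on (0.31, 0.90) = 0.90
  → value = 0.9000
|1.0000 − 0.9000| = 0.100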